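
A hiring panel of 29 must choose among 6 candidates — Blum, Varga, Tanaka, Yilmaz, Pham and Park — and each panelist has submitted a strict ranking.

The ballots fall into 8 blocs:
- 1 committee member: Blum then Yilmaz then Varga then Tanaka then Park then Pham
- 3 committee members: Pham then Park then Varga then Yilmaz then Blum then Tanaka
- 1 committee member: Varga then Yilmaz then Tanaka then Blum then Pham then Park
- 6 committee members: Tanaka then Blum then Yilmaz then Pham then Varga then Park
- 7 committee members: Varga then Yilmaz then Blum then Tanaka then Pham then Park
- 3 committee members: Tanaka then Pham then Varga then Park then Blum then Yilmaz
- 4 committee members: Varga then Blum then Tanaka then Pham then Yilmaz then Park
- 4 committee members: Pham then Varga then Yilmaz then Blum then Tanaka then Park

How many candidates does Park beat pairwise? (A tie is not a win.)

Park against each rival (29 committee members):
Park–Blum: Blum 23–6.
Park vs Varga: Park is ranked higher on 3 ballots, Varga on 26. Varga wins 26–3.
Park vs Tanaka: 3 for Park, 26 for Tanaka — Tanaka by 26–3.
Park vs Yilmaz: 3+3 = 6 for Park, 23 for Yilmaz — Yilmaz by 23–6.
Park vs Pham: Park is ranked higher on 1 ballot, Pham on 28. Pham wins 28–1.
Park beats no one; loses to Blum, Varga, Tanaka, Yilmaz, Pham — 0 pairwise wins.

0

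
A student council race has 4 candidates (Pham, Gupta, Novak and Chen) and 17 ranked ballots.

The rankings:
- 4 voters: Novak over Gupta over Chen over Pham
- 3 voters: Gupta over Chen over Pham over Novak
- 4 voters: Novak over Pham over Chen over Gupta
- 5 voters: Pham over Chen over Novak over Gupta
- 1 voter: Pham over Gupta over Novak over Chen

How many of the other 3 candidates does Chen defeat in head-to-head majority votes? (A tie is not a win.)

Chen against each rival (17 voters):
Chen vs Pham: Pham, 10–7.
Chen vs Gupta: Chen preferred on 4+5 = 9 ballots; Chen wins 9–8.
Chen vs Novak: Chen is ranked higher on 3+5 = 8 ballots, Novak on 9. Novak wins 9–8.
Chen beats Gupta; loses to Pham, Novak — 1 pairwise win.

1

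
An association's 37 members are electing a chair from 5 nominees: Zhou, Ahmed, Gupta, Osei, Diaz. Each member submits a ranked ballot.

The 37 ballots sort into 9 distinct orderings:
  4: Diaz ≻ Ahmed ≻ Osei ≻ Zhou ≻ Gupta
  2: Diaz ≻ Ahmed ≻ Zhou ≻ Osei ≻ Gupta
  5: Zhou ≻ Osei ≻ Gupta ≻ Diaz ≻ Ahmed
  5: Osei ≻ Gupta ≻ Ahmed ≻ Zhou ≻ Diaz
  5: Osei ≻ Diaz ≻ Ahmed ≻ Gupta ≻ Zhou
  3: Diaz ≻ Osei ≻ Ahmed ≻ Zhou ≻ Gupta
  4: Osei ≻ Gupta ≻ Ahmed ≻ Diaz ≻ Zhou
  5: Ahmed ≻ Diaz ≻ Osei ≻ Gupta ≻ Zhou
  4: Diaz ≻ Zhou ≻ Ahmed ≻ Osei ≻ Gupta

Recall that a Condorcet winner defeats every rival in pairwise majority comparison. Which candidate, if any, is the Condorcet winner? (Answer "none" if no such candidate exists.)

Osei

Pairwise majorities:
Zhou vs Ahmed: 5+4 = 9 for Zhou, 28 for Ahmed — Ahmed by 28–9.
Zhou vs Gupta: Gupta wins 19–18.
Zhou vs Osei: Osei, 26–11.
Zhou vs Diaz: Zhou is ranked higher on 5+5 = 10 ballots, Diaz on 27. Diaz wins 27–10.
Ahmed vs Gupta: 4+2+5+3+5+4 = 23 for Ahmed, 14 for Gupta — Ahmed by 23–14.
Ahmed–Osei: Osei 22–15.
Ahmed vs Diaz: Diaz, 23–14.
Gupta vs Osei: Osei wins 37–0.
Gupta vs Diaz: 5+5+4 = 14 for Gupta, 23 for Diaz — Diaz by 23–14.
Osei vs Diaz: Osei is ranked higher on 5+5+5+4 = 19 ballots, Diaz on 18. Osei wins 19–18.
Osei wins every pairwise contest, so Osei is the Condorcet winner.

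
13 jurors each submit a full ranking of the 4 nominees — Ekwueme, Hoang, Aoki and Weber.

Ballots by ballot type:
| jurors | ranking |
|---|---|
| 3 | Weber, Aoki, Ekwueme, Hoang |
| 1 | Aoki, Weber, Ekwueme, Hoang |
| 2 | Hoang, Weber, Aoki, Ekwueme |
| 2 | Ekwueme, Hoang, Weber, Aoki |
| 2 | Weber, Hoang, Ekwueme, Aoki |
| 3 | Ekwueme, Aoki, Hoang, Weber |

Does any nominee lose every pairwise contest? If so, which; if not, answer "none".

Head-to-head results (13 jurors):
Ekwueme vs Hoang: Ekwueme preferred on 3+1+2+3 = 9 ballots; Ekwueme wins 9–4.
Ekwueme vs Aoki: Ekwueme, 7–6.
Ekwueme vs Weber: 2+3 = 5 for Ekwueme, 8 for Weber — Weber by 8–5.
Hoang vs Aoki: Hoang is ranked higher on 2+2+2 = 6 ballots, Aoki on 7. Aoki wins 7–6.
Hoang–Weber: Hoang 7–6.
Aoki–Weber: Weber 9–4.
Every nominee wins at least one matchup (Ekwueme beats Hoang; Hoang beats Weber; Aoki beats Hoang; Weber beats Ekwueme), so there is no Condorcet loser.

none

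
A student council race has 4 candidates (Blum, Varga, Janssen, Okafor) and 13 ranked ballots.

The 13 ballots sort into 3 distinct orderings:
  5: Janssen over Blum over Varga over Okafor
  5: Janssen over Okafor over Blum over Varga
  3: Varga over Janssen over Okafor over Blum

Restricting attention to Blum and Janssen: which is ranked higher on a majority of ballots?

No ballot ranks Blum above Janssen: 0.
Ballots ranking Janssen above Blum: 13 − 0 = 13.
Janssen wins the head-to-head 13–0.

Janssen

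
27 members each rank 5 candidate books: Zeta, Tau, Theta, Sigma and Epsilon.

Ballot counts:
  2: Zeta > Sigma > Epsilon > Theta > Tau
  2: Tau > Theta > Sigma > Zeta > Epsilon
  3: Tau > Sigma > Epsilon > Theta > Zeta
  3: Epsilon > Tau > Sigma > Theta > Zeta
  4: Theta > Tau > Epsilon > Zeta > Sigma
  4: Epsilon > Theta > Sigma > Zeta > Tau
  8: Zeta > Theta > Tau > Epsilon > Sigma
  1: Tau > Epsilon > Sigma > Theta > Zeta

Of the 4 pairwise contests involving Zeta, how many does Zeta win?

Zeta against each rival (27 members):
Zeta vs Tau: Zeta is ranked higher on 2+4+8 = 14 ballots, Tau on 13. Zeta wins 14–13.
Zeta vs Theta: Theta wins 17–10.
Zeta vs Sigma: 2+4+8 = 14 for Zeta, 13 for Sigma — Zeta by 14–13.
Zeta vs Epsilon: Epsilon, 15–12.
Zeta beats Tau, Sigma; loses to Theta, Epsilon — 2 pairwise wins.

2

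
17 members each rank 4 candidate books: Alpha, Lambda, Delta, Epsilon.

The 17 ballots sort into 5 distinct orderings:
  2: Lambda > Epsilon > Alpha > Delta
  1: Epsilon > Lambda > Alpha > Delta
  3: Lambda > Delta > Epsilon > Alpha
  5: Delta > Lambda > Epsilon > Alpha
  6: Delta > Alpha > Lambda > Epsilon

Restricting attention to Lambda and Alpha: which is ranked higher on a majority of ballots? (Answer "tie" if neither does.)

Ballots ranking Lambda above Alpha: 2 + 1 + 3 + 5 = 11.
Ballots ranking Alpha above Lambda: 17 − 11 = 6.
Lambda wins the head-to-head 11–6.

Lambda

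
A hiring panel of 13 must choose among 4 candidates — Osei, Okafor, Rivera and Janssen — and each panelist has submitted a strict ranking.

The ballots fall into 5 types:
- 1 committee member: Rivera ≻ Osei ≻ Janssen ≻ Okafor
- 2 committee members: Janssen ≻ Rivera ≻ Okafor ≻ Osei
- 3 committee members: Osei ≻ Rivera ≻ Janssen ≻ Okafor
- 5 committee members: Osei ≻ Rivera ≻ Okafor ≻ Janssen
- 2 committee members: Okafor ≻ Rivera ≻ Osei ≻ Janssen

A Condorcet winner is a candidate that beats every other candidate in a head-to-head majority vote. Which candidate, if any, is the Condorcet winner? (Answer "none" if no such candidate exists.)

Pairwise majorities:
Osei vs Okafor: Osei, 9–4.
Osei vs Rivera: Osei is ranked higher on 3+5 = 8 ballots, Rivera on 5. Osei wins 8–5.
Osei vs Janssen: Osei, 11–2.
Okafor vs Rivera: Okafor preferred on 2 ballots; Rivera wins 11–2.
Okafor vs Janssen: 7 to 6, Okafor.
Rivera vs Janssen: 1+3+5+2 = 11 for Rivera, 2 for Janssen — Rivera by 11–2.
Osei beats each of Okafor, Rivera, Janssen — Osei is the Condorcet winner.

Osei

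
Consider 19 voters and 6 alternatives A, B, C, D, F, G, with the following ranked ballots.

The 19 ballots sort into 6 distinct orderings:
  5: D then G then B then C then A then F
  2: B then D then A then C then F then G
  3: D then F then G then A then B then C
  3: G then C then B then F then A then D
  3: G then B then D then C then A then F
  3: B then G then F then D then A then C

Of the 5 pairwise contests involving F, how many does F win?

F against each rival (19 voters):
F vs A: 9 to 10, A.
F vs B: 3 for F, 16 for B — B by 16–3.
F vs C: C wins 13–6.
F–D: D 13–6.
F vs G: G, 14–5.
F beats no one; loses to A, B, C, D, G — 0 pairwise wins.

0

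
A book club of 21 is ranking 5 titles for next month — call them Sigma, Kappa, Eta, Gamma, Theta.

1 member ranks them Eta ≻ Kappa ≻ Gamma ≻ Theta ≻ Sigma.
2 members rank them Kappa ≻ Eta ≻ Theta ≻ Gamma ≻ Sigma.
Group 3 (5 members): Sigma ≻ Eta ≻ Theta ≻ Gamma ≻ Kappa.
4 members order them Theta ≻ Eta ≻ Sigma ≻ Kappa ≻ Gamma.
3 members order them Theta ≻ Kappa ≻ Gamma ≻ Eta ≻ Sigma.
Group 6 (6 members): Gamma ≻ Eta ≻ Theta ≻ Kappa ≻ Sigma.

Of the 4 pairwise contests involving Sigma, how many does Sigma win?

Sigma against each rival (21 members):
Sigma vs Kappa: Sigma is ranked higher on 5+4 = 9 ballots, Kappa on 12. Kappa wins 12–9.
Sigma vs Eta: Eta wins 16–5.
Sigma vs Gamma: Sigma preferred on 5+4 = 9 ballots; Gamma wins 12–9.
Sigma–Theta: Theta 16–5.
Sigma beats no one; loses to Kappa, Eta, Gamma, Theta — 0 pairwise wins.

0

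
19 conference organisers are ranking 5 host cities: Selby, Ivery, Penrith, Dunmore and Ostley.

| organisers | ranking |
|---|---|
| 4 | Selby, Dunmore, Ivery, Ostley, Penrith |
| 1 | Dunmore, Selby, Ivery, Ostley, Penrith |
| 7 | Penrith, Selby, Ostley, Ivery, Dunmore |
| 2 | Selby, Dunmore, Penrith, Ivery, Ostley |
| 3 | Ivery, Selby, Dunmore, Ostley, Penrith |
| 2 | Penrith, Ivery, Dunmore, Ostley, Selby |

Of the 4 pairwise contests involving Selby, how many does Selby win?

4

Selby against each rival (19 organisers):
Selby–Ivery: Selby 14–5.
Selby–Penrith: Selby 10–9.
Selby–Dunmore: Selby 16–3.
Selby–Ostley: Selby 17–2.
Selby beats Ivery, Penrith, Dunmore, Ostley — 4 pairwise wins.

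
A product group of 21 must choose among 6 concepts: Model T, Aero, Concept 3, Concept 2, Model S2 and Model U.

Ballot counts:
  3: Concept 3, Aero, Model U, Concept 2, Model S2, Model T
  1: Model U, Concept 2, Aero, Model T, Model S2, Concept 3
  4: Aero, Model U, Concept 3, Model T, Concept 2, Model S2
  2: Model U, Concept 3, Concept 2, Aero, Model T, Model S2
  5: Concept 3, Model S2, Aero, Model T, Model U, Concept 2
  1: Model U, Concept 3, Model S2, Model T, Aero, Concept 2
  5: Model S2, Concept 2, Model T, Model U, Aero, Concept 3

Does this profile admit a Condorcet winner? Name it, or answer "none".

Check each pair by majority over 21 ballots:
Model T vs Aero: Aero, 15–6.
Model T vs Concept 3: Concept 3, 15–6.
Model T vs Concept 2: Concept 2 wins 11–10.
Model T vs Model S2: Model S2 wins 14–7.
Model T vs Model U: Model U, 11–10.
Aero vs Concept 3: Concept 3, 11–10.
Aero vs Concept 2: Aero wins 13–8.
Aero vs Model S2: Model S2, 11–10.
Aero vs Model U: Aero, 12–9.
Concept 3 vs Concept 2: Concept 3 wins 15–6.
Concept 3–Model S2: Concept 3 15–6.
Concept 3 vs Model U: Model U wins 13–8.
Concept 2–Model S2: Model S2 11–10.
Concept 2 vs Model U: Model U wins 16–5.
Model S2–Model U: Model U 11–10.
Every design loses at least once (Model T loses to Aero; Aero loses to Concept 3; Concept 3 loses to Model U; Concept 2 loses to Aero; Model S2 loses to Concept 3; Model U loses to Aero). The majority relation contains the cycle Aero → Model U → Concept 3 → Aero, so there is no Condorcet winner.

none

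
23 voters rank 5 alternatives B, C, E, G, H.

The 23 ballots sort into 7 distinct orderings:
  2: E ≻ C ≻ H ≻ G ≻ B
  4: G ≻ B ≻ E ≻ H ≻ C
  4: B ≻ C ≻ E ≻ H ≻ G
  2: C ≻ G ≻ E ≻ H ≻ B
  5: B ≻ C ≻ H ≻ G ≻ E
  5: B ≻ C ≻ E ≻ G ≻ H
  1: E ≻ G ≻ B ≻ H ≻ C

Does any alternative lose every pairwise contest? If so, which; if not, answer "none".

H

Pairwise majorities:
B vs C: B wins 19–4.
B vs E: B preferred on 4+4+5+5 = 18 ballots; B wins 18–5.
B vs G: 4+5+5 = 14 for B, 9 for G — B by 14–9.
B vs H: B, 19–4.
C–E: C 16–7.
C vs G: 2+4+2+5+5 = 18 for C, 5 for G — C by 18–5.
C vs H: 18 to 5, C.
E vs G: 2+4+5+1 = 12 for E, 11 for G — E by 12–11.
E vs H: E, 18–5.
G vs H: G is ranked higher on 4+2+5+1 = 12 ballots, H on 11. G wins 12–11.
Only H has no wins; H is the Condorcet loser.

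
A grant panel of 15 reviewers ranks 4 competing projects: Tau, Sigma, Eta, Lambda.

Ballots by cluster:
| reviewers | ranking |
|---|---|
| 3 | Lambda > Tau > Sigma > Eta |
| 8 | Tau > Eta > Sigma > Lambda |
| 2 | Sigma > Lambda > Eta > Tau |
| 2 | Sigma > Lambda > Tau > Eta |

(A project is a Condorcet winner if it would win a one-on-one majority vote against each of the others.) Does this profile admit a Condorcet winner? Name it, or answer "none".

Tau

Check each pair by majority over 15 ballots:
Tau vs Sigma: Tau wins 11–4.
Tau vs Eta: Tau is ranked higher on 3+8+2 = 13 ballots, Eta on 2. Tau wins 13–2.
Tau vs Lambda: Tau preferred on 8 ballots; Tau wins 8–7.
Sigma vs Eta: 7 to 8, Eta.
Sigma–Lambda: Sigma 12–3.
Eta vs Lambda: Eta wins 8–7.
Tau beats each of Sigma, Eta, Lambda — Tau is the Condorcet winner.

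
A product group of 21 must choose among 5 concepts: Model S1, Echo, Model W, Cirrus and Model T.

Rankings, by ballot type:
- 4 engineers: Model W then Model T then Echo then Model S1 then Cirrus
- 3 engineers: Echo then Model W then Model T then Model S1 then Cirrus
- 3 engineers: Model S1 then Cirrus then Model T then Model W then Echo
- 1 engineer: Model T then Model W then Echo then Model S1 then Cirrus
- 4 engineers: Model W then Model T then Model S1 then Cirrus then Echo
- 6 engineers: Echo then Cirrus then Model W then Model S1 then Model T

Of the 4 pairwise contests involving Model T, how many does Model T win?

Model T against each rival (21 engineers):
Model T vs Model S1: Model T, 12–9.
Model T vs Echo: 4+3+1+4 = 12 for Model T, 9 for Echo — Model T by 12–9.
Model T vs Model W: 3+1 = 4 for Model T, 17 for Model W — Model W by 17–4.
Model T vs Cirrus: Model T, 12–9.
Model T beats Model S1, Echo, Cirrus; loses to Model W — 3 pairwise wins.

3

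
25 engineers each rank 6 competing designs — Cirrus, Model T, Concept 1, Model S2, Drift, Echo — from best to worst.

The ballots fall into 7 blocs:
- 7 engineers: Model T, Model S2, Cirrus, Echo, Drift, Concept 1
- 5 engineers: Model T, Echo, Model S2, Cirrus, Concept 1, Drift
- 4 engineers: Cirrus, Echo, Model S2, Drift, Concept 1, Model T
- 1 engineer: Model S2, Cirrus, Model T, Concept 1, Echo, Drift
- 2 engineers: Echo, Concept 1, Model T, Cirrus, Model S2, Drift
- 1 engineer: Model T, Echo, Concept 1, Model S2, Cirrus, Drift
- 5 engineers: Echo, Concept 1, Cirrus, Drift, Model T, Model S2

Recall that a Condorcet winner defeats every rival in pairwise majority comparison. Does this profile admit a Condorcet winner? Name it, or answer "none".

Model T

Head-to-head results (25 engineers):
Cirrus vs Model T: Cirrus preferred on 4+1+5 = 10 ballots; Model T wins 15–10.
Cirrus vs Concept 1: 7+5+4+1 = 17 for Cirrus, 8 for Concept 1 — Cirrus by 17–8.
Cirrus vs Model S2: Model S2, 14–11.
Cirrus vs Drift: Cirrus wins 25–0.
Cirrus–Echo: Echo 13–12.
Model T vs Concept 1: Model T preferred on 7+5+1+1 = 14 ballots; Model T wins 14–11.
Model T vs Model S2: 20 to 5, Model T.
Model T vs Drift: Model T preferred on 7+5+1+2+1 = 16 ballots; Model T wins 16–9.
Model T vs Echo: Model T, 14–11.
Concept 1 vs Model S2: Model S2, 17–8.
Concept 1 vs Drift: 5+1+2+1+5 = 14 for Concept 1, 11 for Drift — Concept 1 by 14–11.
Concept 1–Echo: Echo 24–1.
Model S2–Drift: Model S2 20–5.
Model S2 vs Echo: Model S2 is ranked higher on 7+1 = 8 ballots, Echo on 17. Echo wins 17–8.
Drift vs Echo: Echo, 25–0.
Model T beats each of Cirrus, Concept 1, Model S2, Drift, Echo — Model T is the Condorcet winner.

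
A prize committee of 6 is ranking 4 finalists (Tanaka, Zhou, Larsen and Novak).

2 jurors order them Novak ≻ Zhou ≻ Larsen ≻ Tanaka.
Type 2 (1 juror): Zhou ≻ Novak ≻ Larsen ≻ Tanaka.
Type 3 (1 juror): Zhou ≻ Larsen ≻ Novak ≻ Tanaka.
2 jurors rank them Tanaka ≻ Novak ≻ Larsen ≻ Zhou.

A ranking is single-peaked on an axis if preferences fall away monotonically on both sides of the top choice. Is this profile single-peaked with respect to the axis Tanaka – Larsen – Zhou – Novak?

no

Axis positions: Tanaka=1, Larsen=2, Zhou=3, Novak=4.
Type 1 (peak Novak at position 4): ranking walks positions 4-3-2-1, expanding outward from the peak — single-peaked.
Type 2 (peak Zhou at position 3): ranking walks positions 3-4-2-1, expanding outward from the peak — single-peaked.
Type 3 (peak Zhou at position 3): ranking walks positions 3-2-4-1, expanding outward from the peak — single-peaked.
Type 4: ranking walks positions 1-4-2-3; Novak is ranked above Larsen even though Larsen lies between Novak and the peak Tanaka on the axis — preferences dip and rise again. Not single-peaked.
Type 4 violates single-peakedness, so the profile is not single-peaked on this axis.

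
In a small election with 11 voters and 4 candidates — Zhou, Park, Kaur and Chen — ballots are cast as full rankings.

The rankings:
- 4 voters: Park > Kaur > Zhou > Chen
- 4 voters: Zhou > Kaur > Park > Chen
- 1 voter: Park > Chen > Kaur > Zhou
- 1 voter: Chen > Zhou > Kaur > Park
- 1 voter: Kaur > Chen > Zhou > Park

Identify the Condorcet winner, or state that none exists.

Pairwise majorities:
Zhou vs Park: Zhou, 6–5.
Zhou–Kaur: Kaur 6–5.
Zhou–Chen: Zhou 8–3.
Park–Kaur: Kaur 6–5.
Park vs Chen: Park, 9–2.
Kaur–Chen: Kaur 9–2.
Kaur defeats every rival head-to-head and is the Condorcet winner.

Kaur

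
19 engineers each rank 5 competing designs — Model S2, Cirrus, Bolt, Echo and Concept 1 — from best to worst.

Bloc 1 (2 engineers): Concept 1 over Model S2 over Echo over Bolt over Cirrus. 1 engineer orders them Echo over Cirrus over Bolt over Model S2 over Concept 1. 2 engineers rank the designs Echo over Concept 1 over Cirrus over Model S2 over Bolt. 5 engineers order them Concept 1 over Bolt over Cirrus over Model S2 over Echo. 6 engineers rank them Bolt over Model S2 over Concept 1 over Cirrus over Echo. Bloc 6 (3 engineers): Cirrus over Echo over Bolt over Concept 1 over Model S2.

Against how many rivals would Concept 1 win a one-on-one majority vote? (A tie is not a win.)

Concept 1 against each rival (19 engineers):
Concept 1 vs Model S2: Concept 1 preferred on 2+2+5+3 = 12 ballots; Concept 1 wins 12–7.
Concept 1 vs Cirrus: Concept 1, 15–4.
Concept 1 vs Bolt: Concept 1 preferred on 2+2+5 = 9 ballots; Bolt wins 10–9.
Concept 1 vs Echo: 2+5+6 = 13 for Concept 1, 6 for Echo — Concept 1 by 13–6.
Concept 1 beats Model S2, Cirrus, Echo; loses to Bolt — 3 pairwise wins.

3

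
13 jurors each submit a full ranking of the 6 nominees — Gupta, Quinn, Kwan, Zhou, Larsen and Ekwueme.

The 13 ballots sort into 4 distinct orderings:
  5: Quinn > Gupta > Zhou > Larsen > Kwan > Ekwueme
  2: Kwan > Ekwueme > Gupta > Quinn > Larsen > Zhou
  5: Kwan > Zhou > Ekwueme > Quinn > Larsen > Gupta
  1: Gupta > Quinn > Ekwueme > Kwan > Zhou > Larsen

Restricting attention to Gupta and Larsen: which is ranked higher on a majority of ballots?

Ballots ranking Gupta above Larsen: 5 + 2 + 1 = 8.
Ballots ranking Larsen above Gupta: 13 − 8 = 5.
Gupta wins the head-to-head 8–5.

Gupta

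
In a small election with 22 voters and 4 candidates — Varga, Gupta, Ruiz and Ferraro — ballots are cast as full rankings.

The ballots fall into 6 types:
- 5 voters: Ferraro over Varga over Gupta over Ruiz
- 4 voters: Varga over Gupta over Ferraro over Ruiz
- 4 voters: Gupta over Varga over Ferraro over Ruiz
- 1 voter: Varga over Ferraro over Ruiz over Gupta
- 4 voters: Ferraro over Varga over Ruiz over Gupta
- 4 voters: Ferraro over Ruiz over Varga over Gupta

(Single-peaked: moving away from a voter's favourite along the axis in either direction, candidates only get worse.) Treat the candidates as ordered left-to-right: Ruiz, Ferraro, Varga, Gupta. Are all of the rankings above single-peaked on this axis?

yes

Axis positions: Ruiz=1, Ferraro=2, Varga=3, Gupta=4.
Type 1 (peak Ferraro at position 2): ranking walks positions 2-3-4-1, expanding outward from the peak — single-peaked.
Type 2 (peak Varga at position 3): ranking walks positions 3-4-2-1, expanding outward from the peak — single-peaked.
Type 3 (peak Gupta at position 4): ranking walks positions 4-3-2-1, expanding outward from the peak — single-peaked.
Type 4 (peak Varga at position 3): ranking walks positions 3-2-1-4, expanding outward from the peak — single-peaked.
Type 5 (peak Ferraro at position 2): ranking walks positions 2-3-1-4, expanding outward from the peak — single-peaked.
Type 6 (peak Ferraro at position 2): ranking walks positions 2-1-3-4, expanding outward from the peak — single-peaked.
Every ranking is single-peaked on this axis.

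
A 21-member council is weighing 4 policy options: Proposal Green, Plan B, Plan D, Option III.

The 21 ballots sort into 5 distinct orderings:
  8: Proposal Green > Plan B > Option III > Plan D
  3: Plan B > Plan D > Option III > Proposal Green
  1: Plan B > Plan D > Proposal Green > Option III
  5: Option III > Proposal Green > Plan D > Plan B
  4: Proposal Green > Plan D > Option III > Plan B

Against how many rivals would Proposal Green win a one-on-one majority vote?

Proposal Green against each rival (21 council members):
Proposal Green vs Plan B: Proposal Green wins 17–4.
Proposal Green vs Plan D: 8+5+4 = 17 for Proposal Green, 4 for Plan D — Proposal Green by 17–4.
Proposal Green vs Option III: Proposal Green, 13–8.
Proposal Green beats Plan B, Plan D, Option III — 3 pairwise wins.

3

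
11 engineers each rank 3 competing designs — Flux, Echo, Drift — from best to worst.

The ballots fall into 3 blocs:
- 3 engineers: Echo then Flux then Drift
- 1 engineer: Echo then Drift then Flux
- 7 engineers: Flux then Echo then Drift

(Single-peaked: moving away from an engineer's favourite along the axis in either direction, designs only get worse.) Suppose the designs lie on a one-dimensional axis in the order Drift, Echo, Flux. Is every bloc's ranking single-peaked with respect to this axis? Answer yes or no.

Axis positions: Drift=1, Echo=2, Flux=3.
Bloc 1 (peak Echo at position 2): ranking walks positions 2-3-1, expanding outward from the peak — single-peaked.
Bloc 2 (peak Echo at position 2): ranking walks positions 2-1-3, expanding outward from the peak — single-peaked.
Bloc 3 (peak Flux at position 3): ranking walks positions 3-2-1, expanding outward from the peak — single-peaked.
Every ranking is single-peaked on this axis.

yes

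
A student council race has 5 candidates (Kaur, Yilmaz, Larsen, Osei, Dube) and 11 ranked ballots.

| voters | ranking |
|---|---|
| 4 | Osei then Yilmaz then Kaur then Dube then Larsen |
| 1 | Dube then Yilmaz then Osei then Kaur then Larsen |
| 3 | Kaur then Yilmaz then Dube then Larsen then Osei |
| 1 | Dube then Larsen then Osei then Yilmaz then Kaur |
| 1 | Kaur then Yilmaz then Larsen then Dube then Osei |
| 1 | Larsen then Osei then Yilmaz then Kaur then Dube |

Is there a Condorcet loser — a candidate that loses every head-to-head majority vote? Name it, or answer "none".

Pairwise majorities:
Kaur vs Yilmaz: Yilmaz wins 7–4.
Kaur vs Larsen: Kaur wins 9–2.
Kaur vs Osei: 3+1 = 4 for Kaur, 7 for Osei — Osei by 7–4.
Kaur vs Dube: Kaur, 9–2.
Yilmaz vs Larsen: Yilmaz, 9–2.
Yilmaz vs Osei: Osei wins 6–5.
Yilmaz vs Dube: Yilmaz wins 9–2.
Larsen vs Osei: Larsen, 6–5.
Larsen–Dube: Dube 9–2.
Osei–Dube: Dube 6–5.
No candidate is winless: Kaur beats Larsen; Yilmaz beats Kaur; Larsen beats Osei; Osei beats Kaur; Dube beats Larsen. There is no Condorcet loser.

none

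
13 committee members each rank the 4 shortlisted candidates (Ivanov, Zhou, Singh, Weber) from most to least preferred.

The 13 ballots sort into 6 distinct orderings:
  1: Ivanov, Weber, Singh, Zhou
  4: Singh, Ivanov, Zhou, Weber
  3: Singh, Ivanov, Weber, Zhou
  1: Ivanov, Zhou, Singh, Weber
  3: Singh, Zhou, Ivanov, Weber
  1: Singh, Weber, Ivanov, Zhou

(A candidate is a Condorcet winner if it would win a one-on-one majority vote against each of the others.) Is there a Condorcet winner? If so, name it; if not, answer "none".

Check each pair by majority over 13 ballots:
Ivanov–Zhou: Ivanov 10–3.
Ivanov–Singh: Singh 11–2.
Ivanov vs Weber: Ivanov, 12–1.
Zhou–Singh: Singh 12–1.
Zhou–Weber: Zhou 8–5.
Singh vs Weber: Singh wins 12–1.
Singh defeats every rival head-to-head and is the Condorcet winner.

Singh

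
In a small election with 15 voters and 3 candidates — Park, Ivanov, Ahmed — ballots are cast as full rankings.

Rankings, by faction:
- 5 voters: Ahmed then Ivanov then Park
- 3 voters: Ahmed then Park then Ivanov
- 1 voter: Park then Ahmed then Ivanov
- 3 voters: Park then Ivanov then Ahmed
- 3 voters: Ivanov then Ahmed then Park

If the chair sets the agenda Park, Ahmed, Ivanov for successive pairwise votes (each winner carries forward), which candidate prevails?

Ahmed

Round 1: Park vs Ahmed — 4–11, Ahmed advances.
Round 2: Ahmed vs Ivanov — 9–6, Ahmed advances.
Ahmed survives the agenda.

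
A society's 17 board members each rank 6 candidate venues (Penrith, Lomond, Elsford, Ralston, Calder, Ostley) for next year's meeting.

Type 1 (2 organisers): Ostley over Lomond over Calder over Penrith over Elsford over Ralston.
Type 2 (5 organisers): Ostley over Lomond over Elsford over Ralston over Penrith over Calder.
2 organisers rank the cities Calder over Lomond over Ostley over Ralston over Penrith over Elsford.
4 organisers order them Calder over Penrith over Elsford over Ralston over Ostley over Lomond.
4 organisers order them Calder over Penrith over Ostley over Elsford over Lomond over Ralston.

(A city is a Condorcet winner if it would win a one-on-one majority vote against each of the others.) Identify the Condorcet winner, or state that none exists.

Pairwise majorities:
Penrith vs Lomond: 8 to 9, Lomond.
Penrith vs Elsford: 12 to 5, Penrith.
Penrith vs Ralston: 2+4+4 = 10 for Penrith, 7 for Ralston — Penrith by 10–7.
Penrith vs Calder: 5 to 12, Calder.
Penrith vs Ostley: Penrith is ranked higher on 4+4 = 8 ballots, Ostley on 9. Ostley wins 9–8.
Lomond vs Elsford: Lomond is ranked higher on 2+5+2 = 9 ballots, Elsford on 8. Lomond wins 9–8.
Lomond vs Ralston: Lomond is ranked higher on 2+5+2+4 = 13 ballots, Ralston on 4. Lomond wins 13–4.
Lomond vs Calder: Lomond is ranked higher on 2+5 = 7 ballots, Calder on 10. Calder wins 10–7.
Lomond vs Ostley: Lomond preferred on 2 ballots; Ostley wins 15–2.
Elsford vs Ralston: Elsford is ranked higher on 2+5+4+4 = 15 ballots, Ralston on 2. Elsford wins 15–2.
Elsford vs Calder: Elsford preferred on 5 ballots; Calder wins 12–5.
Elsford vs Ostley: Elsford is ranked higher on 4 ballots, Ostley on 13. Ostley wins 13–4.
Ralston vs Calder: 5 to 12, Calder.
Ralston vs Ostley: 4 to 13, Ostley.
Calder vs Ostley: 10 to 7, Calder.
Calder beats each of Penrith, Lomond, Elsford, Ralston, Ostley — Calder is the Condorcet winner.

Calder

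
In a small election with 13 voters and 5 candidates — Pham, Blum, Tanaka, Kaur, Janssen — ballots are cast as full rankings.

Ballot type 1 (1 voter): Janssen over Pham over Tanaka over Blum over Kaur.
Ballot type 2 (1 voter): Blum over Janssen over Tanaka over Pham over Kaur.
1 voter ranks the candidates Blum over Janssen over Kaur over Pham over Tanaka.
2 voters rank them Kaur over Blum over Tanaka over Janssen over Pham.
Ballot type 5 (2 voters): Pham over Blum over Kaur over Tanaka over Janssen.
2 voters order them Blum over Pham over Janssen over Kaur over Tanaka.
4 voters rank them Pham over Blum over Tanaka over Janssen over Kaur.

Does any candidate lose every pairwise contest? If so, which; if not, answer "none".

Pairwise majorities:
Pham vs Blum: Pham wins 7–6.
Pham vs Tanaka: 10 to 3, Pham.
Pham vs Kaur: Pham wins 10–3.
Pham vs Janssen: Pham, 8–5.
Blum vs Tanaka: Blum, 12–1.
Blum–Kaur: Blum 11–2.
Blum–Janssen: Blum 12–1.
Tanaka vs Kaur: Tanaka is ranked higher on 1+1+4 = 6 ballots, Kaur on 7. Kaur wins 7–6.
Tanaka vs Janssen: Tanaka, 8–5.
Kaur vs Janssen: Kaur is ranked higher on 2+2 = 4 ballots, Janssen on 9. Janssen wins 9–4.
Every candidate wins at least one matchup (Pham beats Blum; Blum beats Tanaka; Tanaka beats Janssen; Kaur beats Tanaka; Janssen beats Kaur), so there is no Condorcet loser.

none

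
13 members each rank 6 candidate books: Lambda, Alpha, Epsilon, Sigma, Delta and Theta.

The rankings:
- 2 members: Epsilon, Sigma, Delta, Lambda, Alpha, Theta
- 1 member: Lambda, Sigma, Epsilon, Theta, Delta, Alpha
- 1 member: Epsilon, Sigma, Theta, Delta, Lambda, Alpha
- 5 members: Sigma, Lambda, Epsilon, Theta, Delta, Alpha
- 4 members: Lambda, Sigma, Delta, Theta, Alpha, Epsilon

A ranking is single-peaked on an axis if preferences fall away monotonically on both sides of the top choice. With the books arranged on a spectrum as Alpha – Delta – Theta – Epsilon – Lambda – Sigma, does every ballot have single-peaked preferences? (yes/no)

no

Axis positions: Alpha=1, Delta=2, Theta=3, Epsilon=4, Lambda=5, Sigma=6.
Bloc 1: ranking walks positions 4-6-2-5-1-3; Sigma is ranked above Lambda even though Lambda lies between Sigma and the peak Epsilon on the axis — preferences dip and rise again. Not single-peaked.
Bloc 2 (peak Lambda at position 5): ranking walks positions 5-6-4-3-2-1, expanding outward from the peak — single-peaked.
Bloc 3: ranking walks positions 4-6-3-2-5-1; Sigma is ranked above Lambda even though Lambda lies between Sigma and the peak Epsilon on the axis — preferences dip and rise again. Not single-peaked.
Bloc 4 (peak Sigma at position 6): ranking walks positions 6-5-4-3-2-1, expanding outward from the peak — single-peaked.
Bloc 5: ranking walks positions 5-6-2-3-1-4; Delta is ranked above Epsilon even though Epsilon lies between Delta and the peak Lambda on the axis — preferences dip and rise again. Not single-peaked.
Bloc 1 violates single-peakedness, so the profile is not single-peaked on this axis.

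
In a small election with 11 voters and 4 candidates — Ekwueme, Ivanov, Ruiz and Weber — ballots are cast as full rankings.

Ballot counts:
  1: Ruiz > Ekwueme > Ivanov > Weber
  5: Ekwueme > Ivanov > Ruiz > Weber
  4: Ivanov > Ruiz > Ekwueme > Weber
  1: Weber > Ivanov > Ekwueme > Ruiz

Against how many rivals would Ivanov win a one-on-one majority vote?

Ivanov against each rival (11 voters):
Ivanov vs Ekwueme: Ekwueme wins 6–5.
Ivanov vs Ruiz: 5+4+1 = 10 for Ivanov, 1 for Ruiz — Ivanov by 10–1.
Ivanov–Weber: Ivanov 10–1.
Ivanov beats Ruiz, Weber; loses to Ekwueme — 2 pairwise wins.

2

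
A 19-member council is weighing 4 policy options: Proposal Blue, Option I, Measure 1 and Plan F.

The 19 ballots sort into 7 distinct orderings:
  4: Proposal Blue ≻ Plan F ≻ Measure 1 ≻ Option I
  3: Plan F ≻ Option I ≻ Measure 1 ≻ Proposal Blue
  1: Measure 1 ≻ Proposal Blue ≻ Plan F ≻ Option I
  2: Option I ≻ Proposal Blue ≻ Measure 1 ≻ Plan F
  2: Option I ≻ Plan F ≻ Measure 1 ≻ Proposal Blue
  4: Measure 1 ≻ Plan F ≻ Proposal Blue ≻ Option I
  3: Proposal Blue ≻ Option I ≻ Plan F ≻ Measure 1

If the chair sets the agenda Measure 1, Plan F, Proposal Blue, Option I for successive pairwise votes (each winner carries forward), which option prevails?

Proposal Blue

Round 1: Measure 1 vs Plan F — 7–12, Plan F advances.
Round 2: Plan F vs Proposal Blue — 9–10, Proposal Blue advances.
Round 3: Proposal Blue vs Option I — 12–7, Proposal Blue advances.
Proposal Blue survives the agenda.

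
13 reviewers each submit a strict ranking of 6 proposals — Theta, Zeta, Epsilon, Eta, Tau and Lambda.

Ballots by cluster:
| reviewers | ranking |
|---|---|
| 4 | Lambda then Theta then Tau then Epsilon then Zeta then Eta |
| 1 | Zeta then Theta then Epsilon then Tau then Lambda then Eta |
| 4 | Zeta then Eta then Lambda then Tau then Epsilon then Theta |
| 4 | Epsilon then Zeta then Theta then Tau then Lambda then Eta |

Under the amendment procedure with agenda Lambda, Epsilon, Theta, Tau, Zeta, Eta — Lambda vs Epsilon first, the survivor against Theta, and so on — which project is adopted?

Zeta

Round 1: Lambda vs Epsilon — 8–5, Lambda advances.
Round 2: Lambda vs Theta — 8–5, Lambda advances.
Round 3: Lambda vs Tau — 8–5, Lambda advances.
Round 4: Lambda vs Zeta — 4–9, Zeta advances.
Round 5: Zeta vs Eta — 13–0, Zeta advances.
The agenda winner is Zeta.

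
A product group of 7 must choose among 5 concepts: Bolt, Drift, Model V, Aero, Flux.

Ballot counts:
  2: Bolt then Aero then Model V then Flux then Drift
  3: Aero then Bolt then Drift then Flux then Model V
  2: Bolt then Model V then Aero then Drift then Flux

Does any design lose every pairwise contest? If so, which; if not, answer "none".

Flux

Pairwise majorities:
Bolt vs Drift: Bolt preferred on 2+3+2 = 7 ballots; Bolt wins 7–0.
Bolt vs Model V: 2+3+2 = 7 for Bolt, 0 for Model V — Bolt by 7–0.
Bolt vs Aero: Bolt preferred on 2+2 = 4 ballots; Bolt wins 4–3.
Bolt vs Flux: Bolt is ranked higher on 2+3+2 = 7 ballots, Flux on 0. Bolt wins 7–0.
Drift–Model V: Model V 4–3.
Drift vs Aero: 0 to 7, Aero.
Drift vs Flux: Drift is ranked higher on 3+2 = 5 ballots, Flux on 2. Drift wins 5–2.
Model V vs Aero: 2 to 5, Aero.
Model V vs Flux: Model V wins 4–3.
Aero vs Flux: 2+3+2 = 7 for Aero, 0 for Flux — Aero by 7–0.
Flux loses to every other design — it is the Condorcet loser.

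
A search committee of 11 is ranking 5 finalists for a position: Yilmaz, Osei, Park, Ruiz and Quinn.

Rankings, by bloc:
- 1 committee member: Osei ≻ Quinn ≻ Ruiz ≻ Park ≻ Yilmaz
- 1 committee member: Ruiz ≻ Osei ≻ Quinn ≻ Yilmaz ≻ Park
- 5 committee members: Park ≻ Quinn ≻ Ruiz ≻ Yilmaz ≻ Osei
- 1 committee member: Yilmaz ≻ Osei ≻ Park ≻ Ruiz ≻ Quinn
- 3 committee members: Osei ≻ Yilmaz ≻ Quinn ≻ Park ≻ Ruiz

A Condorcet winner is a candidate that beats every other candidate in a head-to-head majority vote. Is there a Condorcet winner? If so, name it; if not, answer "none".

none

Check each pair by majority over 11 ballots:
Yilmaz–Osei: Yilmaz 6–5.
Yilmaz vs Park: Yilmaz preferred on 1+1+3 = 5 ballots; Park wins 6–5.
Yilmaz vs Ruiz: Ruiz wins 7–4.
Yilmaz vs Quinn: 1+3 = 4 for Yilmaz, 7 for Quinn — Quinn by 7–4.
Osei vs Park: 6 to 5, Osei.
Osei vs Ruiz: Ruiz, 6–5.
Osei vs Quinn: Osei preferred on 1+1+1+3 = 6 ballots; Osei wins 6–5.
Park vs Ruiz: 5+1+3 = 9 for Park, 2 for Ruiz — Park by 9–2.
Park–Quinn: Park 6–5.
Ruiz vs Quinn: Quinn wins 9–2.
Every candidate loses at least once (Yilmaz loses to Park; Osei loses to Yilmaz; Park loses to Osei; Ruiz loses to Park; Quinn loses to Osei). The majority relation contains the cycle Yilmaz → Osei → Park → Yilmaz, so there is no Condorcet winner.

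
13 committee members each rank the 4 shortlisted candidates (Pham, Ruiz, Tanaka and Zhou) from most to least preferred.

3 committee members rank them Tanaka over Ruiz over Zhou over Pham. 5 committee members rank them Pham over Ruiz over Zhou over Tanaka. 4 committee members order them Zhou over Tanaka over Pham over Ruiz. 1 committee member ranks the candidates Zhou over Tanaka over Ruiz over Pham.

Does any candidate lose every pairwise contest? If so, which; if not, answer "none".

Head-to-head results (13 committee members):
Pham vs Ruiz: Pham wins 9–4.
Pham vs Tanaka: Tanaka wins 8–5.
Pham vs Zhou: 5 to 8, Zhou.
Ruiz vs Tanaka: Ruiz preferred on 5 ballots; Tanaka wins 8–5.
Ruiz vs Zhou: Ruiz, 8–5.
Tanaka vs Zhou: Tanaka preferred on 3 ballots; Zhou wins 10–3.
No candidate is winless: Pham beats Ruiz; Ruiz beats Zhou; Tanaka beats Pham; Zhou beats Pham. There is no Condorcet loser.

none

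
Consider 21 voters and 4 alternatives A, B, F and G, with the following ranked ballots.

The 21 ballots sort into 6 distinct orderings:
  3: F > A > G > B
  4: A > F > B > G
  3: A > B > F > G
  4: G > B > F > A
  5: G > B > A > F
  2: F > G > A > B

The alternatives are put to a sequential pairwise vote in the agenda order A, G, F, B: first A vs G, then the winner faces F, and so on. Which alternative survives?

Round 1: A vs G — 10–11, G advances.
Round 2: G vs F — 9–12, F advances.
Round 3: F vs B — 9–12, B advances.
The agenda winner is B.

B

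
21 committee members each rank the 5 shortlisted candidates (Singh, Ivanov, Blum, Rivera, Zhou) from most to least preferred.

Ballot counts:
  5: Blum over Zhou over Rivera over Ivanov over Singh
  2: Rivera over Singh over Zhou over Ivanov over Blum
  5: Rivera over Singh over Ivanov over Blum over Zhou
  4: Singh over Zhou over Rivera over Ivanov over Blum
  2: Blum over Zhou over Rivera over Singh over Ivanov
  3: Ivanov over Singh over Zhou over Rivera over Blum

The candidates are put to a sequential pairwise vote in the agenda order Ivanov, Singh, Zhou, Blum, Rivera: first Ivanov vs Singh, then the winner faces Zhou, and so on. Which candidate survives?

Rivera

Round 1: Ivanov vs Singh — 8–13, Singh advances.
Round 2: Singh vs Zhou — 14–7, Singh advances.
Round 3: Singh vs Blum — 14–7, Singh advances.
Round 4: Singh vs Rivera — 7–14, Rivera advances.
Rivera survives the agenda.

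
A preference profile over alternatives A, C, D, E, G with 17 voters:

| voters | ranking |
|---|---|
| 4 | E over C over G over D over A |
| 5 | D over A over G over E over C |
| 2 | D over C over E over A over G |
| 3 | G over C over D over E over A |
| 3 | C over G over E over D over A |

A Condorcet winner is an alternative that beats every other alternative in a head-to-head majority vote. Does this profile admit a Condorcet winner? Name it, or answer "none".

none

Pairwise majorities:
A–C: C 12–5.
A vs D: A preferred on 0 ballots; D wins 17–0.
A vs E: E wins 12–5.
A vs G: A is ranked higher on 5+2 = 7 ballots, G on 10. G wins 10–7.
C–D: C 10–7.
C vs E: 8 to 9, E.
C vs G: 9 to 8, C.
D vs E: 10 to 7, D.
D vs G: G, 10–7.
E vs G: G, 11–6.
No alternative is unbeaten: A loses to C; C loses to E; D loses to C; E loses to D; G loses to C. In particular C beats D beats E beats C is a majority cycle — no Condorcet winner exists.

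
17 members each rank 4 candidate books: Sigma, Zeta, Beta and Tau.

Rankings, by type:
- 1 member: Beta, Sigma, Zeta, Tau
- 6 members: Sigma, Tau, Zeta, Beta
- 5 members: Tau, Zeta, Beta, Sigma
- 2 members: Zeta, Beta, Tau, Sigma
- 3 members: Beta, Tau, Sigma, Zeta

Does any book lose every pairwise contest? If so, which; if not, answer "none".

none

Pairwise majorities:
Sigma vs Zeta: 1+6+3 = 10 for Sigma, 7 for Zeta — Sigma by 10–7.
Sigma vs Beta: 6 to 11, Beta.
Sigma vs Tau: 7 to 10, Tau.
Zeta vs Beta: Zeta wins 13–4.
Zeta vs Tau: Tau wins 14–3.
Beta vs Tau: Beta preferred on 1+2+3 = 6 ballots; Tau wins 11–6.
Every book wins at least one matchup (Sigma beats Zeta; Zeta beats Beta; Beta beats Sigma; Tau beats Sigma), so there is no Condorcet loser.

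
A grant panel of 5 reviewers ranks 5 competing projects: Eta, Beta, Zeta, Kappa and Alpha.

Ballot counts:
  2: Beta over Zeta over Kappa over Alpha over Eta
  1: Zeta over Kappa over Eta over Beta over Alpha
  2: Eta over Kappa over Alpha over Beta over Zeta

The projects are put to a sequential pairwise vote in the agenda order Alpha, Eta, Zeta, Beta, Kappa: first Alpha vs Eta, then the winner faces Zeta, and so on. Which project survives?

Round 1: Alpha vs Eta — 2–3, Eta advances.
Round 2: Eta vs Zeta — 2–3, Zeta advances.
Round 3: Zeta vs Beta — 1–4, Beta advances.
Round 4: Beta vs Kappa — 2–3, Kappa advances.
The agenda winner is Kappa.

Kappa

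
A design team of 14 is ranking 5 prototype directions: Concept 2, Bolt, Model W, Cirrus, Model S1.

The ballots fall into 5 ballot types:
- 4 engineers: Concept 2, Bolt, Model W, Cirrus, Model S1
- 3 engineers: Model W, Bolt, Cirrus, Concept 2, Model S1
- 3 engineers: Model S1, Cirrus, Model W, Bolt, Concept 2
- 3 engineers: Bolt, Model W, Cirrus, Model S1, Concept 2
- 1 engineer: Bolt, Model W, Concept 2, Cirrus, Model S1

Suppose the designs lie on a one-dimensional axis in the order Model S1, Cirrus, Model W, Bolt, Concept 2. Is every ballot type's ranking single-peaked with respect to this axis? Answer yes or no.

yes

Axis positions: Model S1=1, Cirrus=2, Model W=3, Bolt=4, Concept 2=5.
Ballot type 1 (peak Concept 2 at position 5): ranking walks positions 5-4-3-2-1, expanding outward from the peak — single-peaked.
Ballot type 2 (peak Model W at position 3): ranking walks positions 3-4-2-5-1, expanding outward from the peak — single-peaked.
Ballot type 3 (peak Model S1 at position 1): ranking walks positions 1-2-3-4-5, expanding outward from the peak — single-peaked.
Ballot type 4 (peak Bolt at position 4): ranking walks positions 4-3-2-1-5, expanding outward from the peak — single-peaked.
Ballot type 5 (peak Bolt at position 4): ranking walks positions 4-3-5-2-1, expanding outward from the peak — single-peaked.
Every ranking is single-peaked on this axis.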